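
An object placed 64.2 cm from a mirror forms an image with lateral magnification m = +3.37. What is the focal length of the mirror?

f = 91.3 cm (concave)

m = −d_i/d_o ⇒ d_i = −m·d_o = −(+3.37)·(64.2) = -216.4 cm.
1/f = 1/d_o + 1/d_i = 1/(64.2) + 1/(-216.4) = 0.01096, so f = 91.3 cm.
Since f is positive, the mirror is concave.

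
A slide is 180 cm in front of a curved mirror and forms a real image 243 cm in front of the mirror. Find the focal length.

Real image ⇒ d_i = +243 cm.
1/f = 1/d_o + 1/d_i = 1/(180) + 1/(243) = 0.009671, so f = 103 cm.
Since f is positive, the curved mirror is concave.

f = 103 cm (concave)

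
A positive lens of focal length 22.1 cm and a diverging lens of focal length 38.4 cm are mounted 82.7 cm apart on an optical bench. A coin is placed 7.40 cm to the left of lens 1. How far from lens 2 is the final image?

Lens 1: 1/d_i1 = 1/f₁ − 1/d_o1 = 1/(22.1) − 1/(7.40) = -0.08989, so d_i1 = -11.13 cm.
The intermediate image is 11.13 cm to the left of lens 1 (virtual), which is 82.7 − (-11.13) = 93.83 cm to the left of lens 2, so d_o2 = +93.83 cm.
Lens 2 is diverging, so f₂ = −38.4 cm.
Lens 2: 1/d_i2 = 1/f₂ − 1/d_o2 = 1/(-38.4) − 1/(93.83) = -0.03670, so d_i2 = -27.2 cm.
The final image is virtual, 27.2 cm to the left of lens 2 (overall magnification ≈ 0.44).

27.2 cm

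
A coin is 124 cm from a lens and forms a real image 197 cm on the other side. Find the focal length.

Real image ⇒ d_i = +197 cm.
1/f = 1/d_o + 1/d_i = 1/(124) + 1/(197) = 0.01314, so f = 76.1 cm.
Since f is positive, the lens is converging.

f = 76.1 cm (converging)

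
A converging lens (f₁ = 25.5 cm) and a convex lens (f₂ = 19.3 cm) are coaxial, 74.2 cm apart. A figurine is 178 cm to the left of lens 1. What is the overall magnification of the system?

Lens 1: 1/d_i1 = 1/(25.5) − 1/(178) = 0.03360, so d_i1 = 29.76 cm; m₁ = −d_i1/d_o1 = -0.1672.
d_o2 = 74.2 − (29.76) = 44.44 cm.
Lens 2: 1/d_i2 = 1/(19.3) − 1/(44.44) = 0.02931, so d_i2 = 34.12 cm; m₂ = −d_i2/d_o2 = -0.7677.
m = m₁·m₂ = (-0.1672)(-0.7677) = +0.128.

m = +0.128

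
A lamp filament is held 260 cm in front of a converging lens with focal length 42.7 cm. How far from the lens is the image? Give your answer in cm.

51.1 cm

Lens equation: 1/v = 1/f − 1/u = 1/(42.70) − 1/(260) = 0.02342 − 0.003846 = 0.01957, so v = 51.1 cm.
The image is real, inverted and reduced, on the far side of the lens.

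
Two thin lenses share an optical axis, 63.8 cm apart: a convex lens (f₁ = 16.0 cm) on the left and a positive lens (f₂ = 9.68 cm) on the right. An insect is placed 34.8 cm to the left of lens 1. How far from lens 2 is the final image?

Lens 1: 1/d_i1 = 1/f₁ − 1/d_o1 = 1/(16.0) − 1/(34.8) = 0.03376, so d_i1 = 29.62 cm.
The intermediate image is 29.62 cm to the right of lens 1, which is 63.8 − (29.62) = 34.18 cm to the left of lens 2, so d_o2 = +34.18 cm.
Lens 2: 1/d_i2 = 1/f₂ − 1/d_o2 = 1/(9.68) − 1/(34.18) = 0.07405, so d_i2 = 13.5 cm.
The final image is real, 13.5 cm to the right of lens 2 (overall magnification ≈ 0.34).

13.5 cm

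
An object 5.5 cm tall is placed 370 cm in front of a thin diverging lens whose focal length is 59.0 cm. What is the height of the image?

For a diverging lens, f = -59.0 cm.
1/d_i = 1/f − 1/d_o = 1/(-59.00) − 1/(370) = -0.01965, so d_i = -50.89 cm.
m = −d_i/d_o = +0.1375.
|h_i| = |m|·h_o = 0.1375 × 5.5 = 0.756 cm. The image is virtual, upright and reduced, on the same side as the object.

0.756 cm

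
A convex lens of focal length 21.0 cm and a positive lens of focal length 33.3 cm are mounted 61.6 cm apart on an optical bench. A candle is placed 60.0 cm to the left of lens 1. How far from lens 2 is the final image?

Lens 1: 1/d_i1 = 1/f₁ − 1/d_o1 = 1/(21.0) − 1/(60.0) = 0.03095, so d_i1 = 32.31 cm.
The intermediate image is 32.31 cm to the right of lens 1, which is 61.6 − (32.31) = 29.29 cm to the left of lens 2, so d_o2 = +29.29 cm.
Lens 2: 1/d_i2 = 1/f₂ − 1/d_o2 = 1/(33.3) − 1/(29.29) = -0.004111, so d_i2 = -243 cm.
The final image is virtual, 243 cm to the left of lens 2 (overall magnification ≈ -4.5).

243 cm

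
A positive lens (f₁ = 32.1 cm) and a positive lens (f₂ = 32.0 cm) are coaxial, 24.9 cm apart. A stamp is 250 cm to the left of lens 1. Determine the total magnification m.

m = -0.107

Lens 1: 1/d_i1 = 1/(32.1) − 1/(250) = 0.02715, so d_i1 = 36.83 cm; m₁ = −d_i1/d_o1 = -0.1473.
d_o2 = 24.9 − (36.83) = -11.93 cm (virtual object).
Lens 2: 1/d_i2 = 1/(32.0) − 1/(-11.93) = 0.1151, so d_i2 = 8.690 cm; m₂ = −d_i2/d_o2 = +0.7284.
m = m₁·m₂ = (-0.1473)(+0.7284) = -0.107.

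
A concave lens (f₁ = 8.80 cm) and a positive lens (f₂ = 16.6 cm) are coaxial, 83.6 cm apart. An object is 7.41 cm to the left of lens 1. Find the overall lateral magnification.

m = -0.127

f₁ = −8.80 cm (diverging).
Lens 1: 1/d_i1 = 1/(-8.80) − 1/(7.41) = -0.2486, so d_i1 = -4.023 cm; m₁ = −d_i1/d_o1 = +0.5429.
d_o2 = 83.6 − (-4.023) = 87.62 cm.
Lens 2: 1/d_i2 = 1/(16.6) − 1/(87.62) = 0.04883, so d_i2 = 20.48 cm; m₂ = −d_i2/d_o2 = -0.2337.
m = m₁·m₂ = (+0.5429)(-0.2337) = -0.127.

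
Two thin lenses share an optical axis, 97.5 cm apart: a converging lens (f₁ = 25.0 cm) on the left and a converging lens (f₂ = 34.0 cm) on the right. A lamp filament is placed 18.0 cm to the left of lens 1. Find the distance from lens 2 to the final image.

43.0 cm

Lens 1: 1/d_i1 = 1/f₁ − 1/d_o1 = 1/(25.0) − 1/(18.0) = -0.01556, so d_i1 = -64.29 cm.
The intermediate image is 64.29 cm to the left of lens 1 (virtual), which is 97.5 − (-64.29) = 161.8 cm to the left of lens 2, so d_o2 = +161.8 cm.
Lens 2: 1/d_i2 = 1/f₂ − 1/d_o2 = 1/(34.0) − 1/(161.8) = 0.02323, so d_i2 = 43.0 cm.
The final image is real, 43.0 cm to the right of lens 2 (overall magnification ≈ -0.95).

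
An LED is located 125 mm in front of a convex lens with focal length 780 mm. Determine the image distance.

Lens equation: 1/v = 1/f − 1/u = 1/(780.0) − 1/(125) = 0.001282 − 0.008000 = -0.006718, so v = -149 mm.
The image is virtual, upright and enlarged, on the same side as the object.

149 mm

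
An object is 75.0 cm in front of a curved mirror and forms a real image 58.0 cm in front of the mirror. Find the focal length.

Real image ⇒ d_i = +58.0 cm.
1/f = 1/d_o + 1/d_i = 1/(75.0) + 1/(58.0) = 0.03057, so f = 32.7 cm.
Since f is positive, the curved mirror is concave.

f = 32.7 cm (concave)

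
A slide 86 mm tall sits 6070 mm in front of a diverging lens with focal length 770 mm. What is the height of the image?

9.68 mm

For a diverging lens, f = -770 mm.
1/d_i = 1/f − 1/d_o = 1/(-770.0) − 1/(6070) = -0.001463, so d_i = -683.3 mm.
m = −d_i/d_o = +0.1126.
|h_i| = |m|·h_o = 0.1126 × 86 = 9.68 mm. The image is virtual, upright and reduced, on the same side as the object.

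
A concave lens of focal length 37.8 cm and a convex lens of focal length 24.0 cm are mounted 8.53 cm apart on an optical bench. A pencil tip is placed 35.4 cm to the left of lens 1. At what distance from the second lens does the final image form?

Lens 1 is diverging, so f₁ = −37.8 cm.
Lens 1: 1/d_i1 = 1/f₁ − 1/d_o1 = 1/(-37.8) − 1/(35.4) = -0.05470, so d_i1 = -18.28 cm.
The intermediate image is 18.28 cm to the left of lens 1 (virtual), which is 8.53 − (-18.28) = 26.81 cm to the left of lens 2, so d_o2 = +26.81 cm.
Lens 2: 1/d_i2 = 1/f₂ − 1/d_o2 = 1/(24.0) − 1/(26.81) = 0.004367, so d_i2 = 229 cm.
The final image is real, 229 cm to the right of lens 2 (overall magnification ≈ -4.4).

229 cm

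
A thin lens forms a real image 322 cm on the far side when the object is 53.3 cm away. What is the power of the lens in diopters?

d_i = +322 cm.
1/f = 1/d_o + 1/d_i = 1/(53.3) + 1/(322) = 0.02187 cm⁻¹.
f = 45.73 cm = 0.4573 m, so P = 1/f = +2.19 D.

P = +2.19 D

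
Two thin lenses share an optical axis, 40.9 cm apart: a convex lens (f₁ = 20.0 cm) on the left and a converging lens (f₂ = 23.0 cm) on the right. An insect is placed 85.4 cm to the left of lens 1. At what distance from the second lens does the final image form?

Lens 1: 1/d_i1 = 1/f₁ − 1/d_o1 = 1/(20.0) − 1/(85.4) = 0.03829, so d_i1 = 26.12 cm.
The intermediate image is 26.12 cm to the right of lens 1, which is 40.9 − (26.12) = 14.78 cm to the left of lens 2, so d_o2 = +14.78 cm.
Lens 2: 1/d_i2 = 1/f₂ − 1/d_o2 = 1/(23.0) − 1/(14.78) = -0.02418, so d_i2 = -41.4 cm.
The final image is virtual, 41.4 cm to the left of lens 2 (overall magnification ≈ -0.86).

41.4 cm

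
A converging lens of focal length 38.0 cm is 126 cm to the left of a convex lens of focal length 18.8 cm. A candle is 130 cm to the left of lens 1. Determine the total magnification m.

Lens 1: 1/d_i1 = 1/(38.0) − 1/(130) = 0.01862, so d_i1 = 53.70 cm; m₁ = −d_i1/d_o1 = -0.4131.
d_o2 = 126 − (53.70) = 72.30 cm.
Lens 2: 1/d_i2 = 1/(18.8) − 1/(72.30) = 0.03936, so d_i2 = 25.41 cm; m₂ = −d_i2/d_o2 = -0.3514.
m = m₁·m₂ = (-0.4131)(-0.3514) = +0.145.

m = +0.145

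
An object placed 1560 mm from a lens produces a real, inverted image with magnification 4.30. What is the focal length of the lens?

m = −d_i/d_o ⇒ d_i = −m·d_o = −(-4.30)·(1560) = 6708 mm.
1/f = 1/d_o + 1/d_i = 1/(1560) + 1/(6708) = 0.0007901, so f = 1270 mm.
Since f is positive, the lens is converging.

f = 1270 mm (converging)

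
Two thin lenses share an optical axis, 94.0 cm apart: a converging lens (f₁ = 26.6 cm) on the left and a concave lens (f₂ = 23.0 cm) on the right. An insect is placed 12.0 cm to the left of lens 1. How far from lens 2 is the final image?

19.2 cm

Lens 1: 1/d_i1 = 1/f₁ − 1/d_o1 = 1/(26.6) − 1/(12.0) = -0.04574, so d_i1 = -21.86 cm.
The intermediate image is 21.86 cm to the left of lens 1 (virtual), which is 94.0 − (-21.86) = 115.9 cm to the left of lens 2, so d_o2 = +115.9 cm.
Lens 2 is diverging, so f₂ = −23.0 cm.
Lens 2: 1/d_i2 = 1/f₂ − 1/d_o2 = 1/(-23.0) − 1/(115.9) = -0.05211, so d_i2 = -19.2 cm.
The final image is virtual, 19.2 cm to the left of lens 2 (overall magnification ≈ 0.30).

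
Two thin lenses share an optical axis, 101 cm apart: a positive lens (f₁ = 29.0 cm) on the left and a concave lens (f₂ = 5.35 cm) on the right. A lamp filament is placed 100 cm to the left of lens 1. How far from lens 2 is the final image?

4.91 cm

Lens 1: 1/d_i1 = 1/f₁ − 1/d_o1 = 1/(29.0) − 1/(100) = 0.02448, so d_i1 = 40.85 cm.
The intermediate image is 40.85 cm to the right of lens 1, which is 101 − (40.85) = 60.15 cm to the left of lens 2, so d_o2 = +60.15 cm.
Lens 2 is diverging, so f₂ = −5.35 cm.
Lens 2: 1/d_i2 = 1/f₂ − 1/d_o2 = 1/(-5.35) − 1/(60.15) = -0.2035, so d_i2 = -4.91 cm.
The final image is virtual, 4.91 cm to the left of lens 2 (overall magnification ≈ -0.033).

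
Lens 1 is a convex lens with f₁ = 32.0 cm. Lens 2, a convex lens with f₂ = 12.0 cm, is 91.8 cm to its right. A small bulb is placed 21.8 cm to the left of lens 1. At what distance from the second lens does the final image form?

Lens 1: 1/d_i1 = 1/f₁ − 1/d_o1 = 1/(32.0) − 1/(21.8) = -0.01462, so d_i1 = -68.39 cm.
The intermediate image is 68.39 cm to the left of lens 1 (virtual), which is 91.8 − (-68.39) = 160.2 cm to the left of lens 2, so d_o2 = +160.2 cm.
Lens 2: 1/d_i2 = 1/f₂ − 1/d_o2 = 1/(12.0) − 1/(160.2) = 0.07709, so d_i2 = 13.0 cm.
The final image is real, 13.0 cm to the right of lens 2 (overall magnification ≈ -0.25).

13.0 cm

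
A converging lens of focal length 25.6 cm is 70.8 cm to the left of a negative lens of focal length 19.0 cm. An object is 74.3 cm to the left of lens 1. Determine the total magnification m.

m = -0.197

Lens 1: 1/d_i1 = 1/(25.6) − 1/(74.3) = 0.02560, so d_i1 = 39.06 cm; m₁ = −d_i1/d_o1 = -0.5257.
d_o2 = 70.8 − (39.06) = 31.74 cm.
f₂ = −19.0 cm (diverging).
Lens 2: 1/d_i2 = 1/(-19.0) − 1/(31.74) = -0.08414, so d_i2 = -11.89 cm; m₂ = −d_i2/d_o2 = +0.3745.
m = m₁·m₂ = (-0.5257)(+0.3745) = -0.197.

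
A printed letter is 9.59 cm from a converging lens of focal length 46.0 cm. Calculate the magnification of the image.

1/d_i = 1/f − 1/d_o = 1/(46.00) − 1/(9.59) = -0.08254, so d_i = -12.12 cm.
m = −d_i/d_o = −(-12.12)/(9.59) = +1.26.
The image is virtual, upright and enlarged, on the same side as the object.

m = +1.26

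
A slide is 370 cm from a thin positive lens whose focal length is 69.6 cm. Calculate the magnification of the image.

1/d_i = 1/f − 1/d_o = 1/(69.60) − 1/(370) = 0.01167, so d_i = 85.73 cm.
m = −d_i/d_o = −(85.73)/(370) = -0.232.
The image is real, inverted and reduced, on the far side of the lens.

m = -0.232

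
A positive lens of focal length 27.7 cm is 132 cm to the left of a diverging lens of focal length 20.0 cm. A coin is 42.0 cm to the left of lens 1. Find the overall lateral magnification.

Lens 1: 1/d_i1 = 1/(27.7) − 1/(42.0) = 0.01229, so d_i1 = 81.36 cm; m₁ = −d_i1/d_o1 = -1.937.
d_o2 = 132 − (81.36) = 50.64 cm.
f₂ = −20.0 cm (diverging).
Lens 2: 1/d_i2 = 1/(-20.0) − 1/(50.64) = -0.06975, so d_i2 = -14.34 cm; m₂ = −d_i2/d_o2 = +0.2831.
m = m₁·m₂ = (-1.937)(+0.2831) = -0.548.

m = -0.548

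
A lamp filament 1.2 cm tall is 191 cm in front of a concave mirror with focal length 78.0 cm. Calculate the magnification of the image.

m = -0.690

1/d_i = 1/f − 1/d_o = 1/(78.00) − 1/(191) = 0.007585, so d_i = 131.8 cm.
m = −d_i/d_o = −(131.8)/(191) = -0.690.
The image is real, inverted and reduced, in front of the mirror.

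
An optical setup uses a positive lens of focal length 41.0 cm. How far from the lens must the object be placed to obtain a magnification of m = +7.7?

m = −d_i/d_o ⇒ d_i = −m·d_o.
1/f = 1/d_o + 1/d_i = 1/d_o − 1/(m·d_o) = (1 − 1/m)/d_o, so d_o = f(1 − 1/m) = (41.00)(1 − 1/(+7.7)) = 35.7 cm.

35.7 cm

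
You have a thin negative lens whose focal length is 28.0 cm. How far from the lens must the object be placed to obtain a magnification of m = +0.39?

For a negative lens, f = -28.0 cm.
m = −d_i/d_o ⇒ d_i = −m·d_o.
1/f = 1/d_o + 1/d_i = 1/d_o − 1/(m·d_o) = (1 − 1/m)/d_o, so d_o = f(1 − 1/m) = (-28.00)(1 − 1/(+0.39)) = 43.8 cm.

43.8 cm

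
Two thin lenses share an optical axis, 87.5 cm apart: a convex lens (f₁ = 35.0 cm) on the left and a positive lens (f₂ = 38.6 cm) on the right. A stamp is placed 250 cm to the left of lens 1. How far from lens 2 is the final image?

Lens 1: 1/d_i1 = 1/f₁ − 1/d_o1 = 1/(35.0) − 1/(250) = 0.02457, so d_i1 = 40.70 cm.
The intermediate image is 40.70 cm to the right of lens 1, which is 87.5 − (40.70) = 46.80 cm to the left of lens 2, so d_o2 = +46.80 cm.
Lens 2: 1/d_i2 = 1/f₂ − 1/d_o2 = 1/(38.6) − 1/(46.80) = 0.004539, so d_i2 = 220 cm.
The final image is real, 220 cm to the right of lens 2 (overall magnification ≈ 0.77).

220 cm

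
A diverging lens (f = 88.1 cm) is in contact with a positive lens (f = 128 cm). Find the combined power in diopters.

P₁ = 1/f₁ = 1/(-0.881 m) = -1.135 D; P₂ = 1/f₂ = 1/(1.28 m) = +0.7812 D.
For thin lenses in contact, P = P₁ + P₂ = (-1.135) + (+0.7812) = -0.354 D.

P = -0.354 D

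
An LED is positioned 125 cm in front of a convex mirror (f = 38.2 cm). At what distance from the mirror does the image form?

For a convex mirror, f = -38.2 cm.
Mirror equation: 1/d_i = 1/f − 1/d_o = 1/(-38.20) − 1/(125) = -0.02618 − 0.008000 = -0.03418, so d_i = -29.3 cm.
The image is virtual, upright and reduced, behind the mirror.

29.3 cm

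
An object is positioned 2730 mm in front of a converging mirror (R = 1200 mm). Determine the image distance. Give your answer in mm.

f = R/2 = 1200/2 = 600.0 mm.
Mirror equation: 1/v = 1/f − 1/u = 1/(600.0) − 1/(2730) = 0.001667 − 0.0003663 = 0.001300, so v = 769 mm.
The image is real, inverted and reduced, in front of the mirror.

769 mm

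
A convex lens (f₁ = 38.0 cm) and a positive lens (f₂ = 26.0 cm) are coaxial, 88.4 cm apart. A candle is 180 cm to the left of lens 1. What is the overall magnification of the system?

Lens 1: 1/d_i1 = 1/(38.0) − 1/(180) = 0.02076, so d_i1 = 48.17 cm; m₁ = −d_i1/d_o1 = -0.2676.
d_o2 = 88.4 − (48.17) = 40.23 cm.
Lens 2: 1/d_i2 = 1/(26.0) − 1/(40.23) = 0.01360, so d_i2 = 73.51 cm; m₂ = −d_i2/d_o2 = -1.827.
m = m₁·m₂ = (-0.2676)(-1.827) = +0.489.

m = +0.489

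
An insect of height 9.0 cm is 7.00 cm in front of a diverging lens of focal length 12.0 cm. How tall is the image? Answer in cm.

For a diverging lens, f = -12.0 cm.
1/d_i = 1/f − 1/d_o = 1/(-12.00) − 1/(7.00) = -0.2262, so d_i = -4.421 cm.
m = −d_i/d_o = +0.6316.
|h_i| = |m|·h_o = 0.6316 × 9.0 = 5.68 cm. The image is virtual, upright and reduced, on the same side as the object.

5.68 cm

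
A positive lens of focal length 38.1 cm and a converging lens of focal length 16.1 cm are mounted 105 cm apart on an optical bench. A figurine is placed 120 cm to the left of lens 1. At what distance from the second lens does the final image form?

Lens 1: 1/d_i1 = 1/f₁ − 1/d_o1 = 1/(38.1) − 1/(120) = 0.01791, so d_i1 = 55.82 cm.
The intermediate image is 55.82 cm to the right of lens 1, which is 105 − (55.82) = 49.18 cm to the left of lens 2, so d_o2 = +49.18 cm.
Lens 2: 1/d_i2 = 1/f₂ − 1/d_o2 = 1/(16.1) − 1/(49.18) = 0.04178, so d_i2 = 23.9 cm.
The final image is real, 23.9 cm to the right of lens 2 (overall magnification ≈ 0.23).

23.9 cm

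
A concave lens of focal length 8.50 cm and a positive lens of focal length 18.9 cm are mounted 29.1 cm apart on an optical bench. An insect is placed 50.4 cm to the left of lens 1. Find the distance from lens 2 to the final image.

39.3 cm

Lens 1 is diverging, so f₁ = −8.50 cm.
Lens 1: 1/d_i1 = 1/f₁ − 1/d_o1 = 1/(-8.50) − 1/(50.4) = -0.1375, so d_i1 = -7.273 cm.
The intermediate image is 7.273 cm to the left of lens 1 (virtual), which is 29.1 − (-7.273) = 36.37 cm to the left of lens 2, so d_o2 = +36.37 cm.
Lens 2: 1/d_i2 = 1/f₂ − 1/d_o2 = 1/(18.9) − 1/(36.37) = 0.02541, so d_i2 = 39.3 cm.
The final image is real, 39.3 cm to the right of lens 2 (overall magnification ≈ -0.16).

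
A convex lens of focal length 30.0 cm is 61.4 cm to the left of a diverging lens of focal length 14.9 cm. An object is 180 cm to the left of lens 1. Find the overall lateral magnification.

m = -0.0739

Lens 1: 1/d_i1 = 1/(30.0) − 1/(180) = 0.02778, so d_i1 = 36.00 cm; m₁ = −d_i1/d_o1 = -0.2000.
d_o2 = 61.4 − (36.00) = 25.40 cm.
f₂ = −14.9 cm (diverging).
Lens 2: 1/d_i2 = 1/(-14.9) − 1/(25.40) = -0.1065, so d_i2 = -9.391 cm; m₂ = −d_i2/d_o2 = +0.3697.
m = m₁·m₂ = (-0.2000)(+0.3697) = -0.0739.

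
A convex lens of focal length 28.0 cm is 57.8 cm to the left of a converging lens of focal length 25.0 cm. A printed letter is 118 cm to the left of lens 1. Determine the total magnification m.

m = -1.99

Lens 1: 1/d_i1 = 1/(28.0) − 1/(118) = 0.02724, so d_i1 = 36.71 cm; m₁ = −d_i1/d_o1 = -0.3111.
d_o2 = 57.8 − (36.71) = 21.09 cm.
Lens 2: 1/d_i2 = 1/(25.0) − 1/(21.09) = -0.007416, so d_i2 = -134.8 cm; m₂ = −d_i2/d_o2 = +6.394.
m = m₁·m₂ = (-0.3111)(+6.394) = -1.99.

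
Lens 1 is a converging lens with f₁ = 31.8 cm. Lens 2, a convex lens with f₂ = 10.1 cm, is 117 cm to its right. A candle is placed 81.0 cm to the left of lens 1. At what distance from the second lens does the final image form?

12.0 cm

Lens 1: 1/d_i1 = 1/f₁ − 1/d_o1 = 1/(31.8) − 1/(81.0) = 0.01910, so d_i1 = 52.35 cm.
The intermediate image is 52.35 cm to the right of lens 1, which is 117 − (52.35) = 64.65 cm to the left of lens 2, so d_o2 = +64.65 cm.
Lens 2: 1/d_i2 = 1/f₂ − 1/d_o2 = 1/(10.1) − 1/(64.65) = 0.08354, so d_i2 = 12.0 cm.
The final image is real, 12.0 cm to the right of lens 2 (overall magnification ≈ 0.12).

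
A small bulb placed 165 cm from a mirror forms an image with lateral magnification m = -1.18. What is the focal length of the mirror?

m = −d_i/d_o ⇒ d_i = −m·d_o = −(-1.18)·(165) = 194.7 cm.
1/f = 1/d_o + 1/d_i = 1/(165) + 1/(194.7) = 0.01120, so f = 89.3 cm.
Since f is positive, the mirror is concave.

f = 89.3 cm (concave)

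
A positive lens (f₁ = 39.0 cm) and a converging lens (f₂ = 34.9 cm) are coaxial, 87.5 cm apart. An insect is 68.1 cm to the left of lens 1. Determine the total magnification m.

Lens 1: 1/d_i1 = 1/(39.0) − 1/(68.1) = 0.01096, so d_i1 = 91.27 cm; m₁ = −d_i1/d_o1 = -1.340.
d_o2 = 87.5 − (91.27) = -3.770 cm (virtual object).
Lens 2: 1/d_i2 = 1/(34.9) − 1/(-3.770) = 0.2939, so d_i2 = 3.402 cm; m₂ = −d_i2/d_o2 = +0.9025.
m = m₁·m₂ = (-1.340)(+0.9025) = -1.21.

m = -1.21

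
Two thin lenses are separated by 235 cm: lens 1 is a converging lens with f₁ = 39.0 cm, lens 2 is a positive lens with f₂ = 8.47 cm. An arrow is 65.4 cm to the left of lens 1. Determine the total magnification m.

m = +0.0963

Lens 1: 1/d_i1 = 1/(39.0) − 1/(65.4) = 0.01035, so d_i1 = 96.61 cm; m₁ = −d_i1/d_o1 = -1.477.
d_o2 = 235 − (96.61) = 138.4 cm.
Lens 2: 1/d_i2 = 1/(8.47) − 1/(138.4) = 0.1108, so d_i2 = 9.022 cm; m₂ = −d_i2/d_o2 = -0.06519.
m = m₁·m₂ = (-1.477)(-0.06519) = +0.0963.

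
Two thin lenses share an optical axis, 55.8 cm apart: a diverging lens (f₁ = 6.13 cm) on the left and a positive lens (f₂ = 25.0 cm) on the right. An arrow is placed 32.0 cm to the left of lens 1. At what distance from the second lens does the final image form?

Lens 1 is diverging, so f₁ = −6.13 cm.
Lens 1: 1/d_i1 = 1/f₁ − 1/d_o1 = 1/(-6.13) − 1/(32.0) = -0.1944, so d_i1 = -5.145 cm.
The intermediate image is 5.145 cm to the left of lens 1 (virtual), which is 55.8 − (-5.145) = 60.94 cm to the left of lens 2, so d_o2 = +60.94 cm.
Lens 2: 1/d_i2 = 1/f₂ − 1/d_o2 = 1/(25.0) − 1/(60.94) = 0.02359, so d_i2 = 42.4 cm.
The final image is real, 42.4 cm to the right of lens 2 (overall magnification ≈ -0.11).

42.4 cm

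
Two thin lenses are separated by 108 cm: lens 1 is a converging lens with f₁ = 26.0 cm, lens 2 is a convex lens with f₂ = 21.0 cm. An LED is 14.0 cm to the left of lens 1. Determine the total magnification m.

m = -0.388

Lens 1: 1/d_i1 = 1/(26.0) − 1/(14.0) = -0.03297, so d_i1 = -30.33 cm; m₁ = −d_i1/d_o1 = +2.166.
d_o2 = 108 − (-30.33) = 138.3 cm.
Lens 2: 1/d_i2 = 1/(21.0) − 1/(138.3) = 0.04039, so d_i2 = 24.76 cm; m₂ = −d_i2/d_o2 = -0.1790.
m = m₁·m₂ = (+2.166)(-0.1790) = -0.388.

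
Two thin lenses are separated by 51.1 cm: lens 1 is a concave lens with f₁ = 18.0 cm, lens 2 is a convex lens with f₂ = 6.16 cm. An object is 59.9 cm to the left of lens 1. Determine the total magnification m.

m = -0.0242

f₁ = −18.0 cm (diverging).
Lens 1: 1/d_i1 = 1/(-18.0) − 1/(59.9) = -0.07225, so d_i1 = -13.84 cm; m₁ = −d_i1/d_o1 = +0.2311.
d_o2 = 51.1 − (-13.84) = 64.94 cm.
Lens 2: 1/d_i2 = 1/(6.16) − 1/(64.94) = 0.1469, so d_i2 = 6.806 cm; m₂ = −d_i2/d_o2 = -0.1048.
m = m₁·m₂ = (+0.2311)(-0.1048) = -0.0242.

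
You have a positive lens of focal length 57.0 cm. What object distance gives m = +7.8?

49.7 cm

m = −d_i/d_o ⇒ d_i = −m·d_o.
1/f = 1/d_o + 1/d_i = 1/d_o − 1/(m·d_o) = (1 − 1/m)/d_o, so d_o = f(1 − 1/m) = (57.00)(1 − 1/(+7.8)) = 49.7 cm.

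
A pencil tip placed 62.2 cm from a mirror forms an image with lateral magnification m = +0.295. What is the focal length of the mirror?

f = -26.0 cm (convex)

m = −d_i/d_o ⇒ d_i = −m·d_o = −(+0.295)·(62.2) = -18.35 cm.
1/f = 1/d_o + 1/d_i = 1/(62.2) + 1/(-18.35) = -0.03842, so f = -26.0 cm.
Since f is negative, the mirror is convex.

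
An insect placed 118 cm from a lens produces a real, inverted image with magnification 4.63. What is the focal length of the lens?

f = 97.0 cm (converging)

m = −d_i/d_o ⇒ d_i = −m·d_o = −(-4.63)·(118) = 546.3 cm.
1/f = 1/d_o + 1/d_i = 1/(118) + 1/(546.3) = 0.01031, so f = 97.0 cm.
Since f is positive, the lens is converging.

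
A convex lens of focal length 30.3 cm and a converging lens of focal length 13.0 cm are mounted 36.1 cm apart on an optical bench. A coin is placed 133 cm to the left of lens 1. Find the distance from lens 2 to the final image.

2.53 cm

Lens 1: 1/d_i1 = 1/f₁ − 1/d_o1 = 1/(30.3) − 1/(133) = 0.02548, so d_i1 = 39.24 cm.
The intermediate image is 39.24 cm to the right of lens 1, which lies 3.140 cm to the right of lens 2 — a virtual object — so d_o2 = −3.140 cm.
Lens 2: 1/d_i2 = 1/f₂ − 1/d_o2 = 1/(13.0) − 1/(-3.140) = 0.3954, so d_i2 = 2.53 cm.
The final image is real, 2.53 cm to the right of lens 2 (overall magnification ≈ -0.24).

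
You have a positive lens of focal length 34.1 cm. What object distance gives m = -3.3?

m = −d_i/d_o ⇒ d_i = −m·d_o.
1/f = 1/d_o + 1/d_i = 1/d_o − 1/(m·d_o) = (1 − 1/m)/d_o, so d_o = f(1 − 1/m) = (34.10)(1 − 1/(-3.3)) = 44.4 cm.

44.4 cm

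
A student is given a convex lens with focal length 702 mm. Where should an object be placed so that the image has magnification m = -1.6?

1140 mm

m = −d_i/d_o ⇒ d_i = −m·d_o.
1/f = 1/d_o + 1/d_i = 1/d_o − 1/(m·d_o) = (1 − 1/m)/d_o, so d_o = f(1 − 1/m) = (702.0)(1 − 1/(-1.6)) = 1140 mm.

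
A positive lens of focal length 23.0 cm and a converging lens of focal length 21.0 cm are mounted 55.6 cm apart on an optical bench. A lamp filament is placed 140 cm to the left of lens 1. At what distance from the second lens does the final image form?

83.3 cm

Lens 1: 1/d_i1 = 1/f₁ − 1/d_o1 = 1/(23.0) − 1/(140) = 0.03634, so d_i1 = 27.52 cm.
The intermediate image is 27.52 cm to the right of lens 1, which is 55.6 − (27.52) = 28.08 cm to the left of lens 2, so d_o2 = +28.08 cm.
Lens 2: 1/d_i2 = 1/f₂ − 1/d_o2 = 1/(21.0) − 1/(28.08) = 0.01201, so d_i2 = 83.3 cm.
The final image is real, 83.3 cm to the right of lens 2 (overall magnification ≈ 0.58).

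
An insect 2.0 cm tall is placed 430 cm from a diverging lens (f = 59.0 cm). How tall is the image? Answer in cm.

For a diverging lens, f = -59.0 cm.
1/d_i = 1/f − 1/d_o = 1/(-59.00) − 1/(430) = -0.01927, so d_i = -51.88 cm.
m = −d_i/d_o = +0.1207.
|h_i| = |m|·h_o = 0.1207 × 2.0 = 0.241 cm. The image is virtual, upright and reduced, on the same side as the object.

0.241 cm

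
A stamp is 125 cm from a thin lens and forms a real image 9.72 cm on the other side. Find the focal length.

Real image ⇒ d_i = +9.72 cm.
1/f = 1/d_o + 1/d_i = 1/(125) + 1/(9.72) = 0.1109, so f = 9.02 cm.
Since f is positive, the thin lens is converging.

f = 9.02 cm (converging)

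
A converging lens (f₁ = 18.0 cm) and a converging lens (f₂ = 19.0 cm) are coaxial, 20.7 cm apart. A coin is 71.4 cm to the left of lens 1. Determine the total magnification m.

Lens 1: 1/d_i1 = 1/(18.0) − 1/(71.4) = 0.04155, so d_i1 = 24.07 cm; m₁ = −d_i1/d_o1 = -0.3371.
d_o2 = 20.7 − (24.07) = -3.370 cm (virtual object).
Lens 2: 1/d_i2 = 1/(19.0) − 1/(-3.370) = 0.3494, so d_i2 = 2.862 cm; m₂ = −d_i2/d_o2 = +0.8494.
m = m₁·m₂ = (-0.3371)(+0.8494) = -0.286.

m = -0.286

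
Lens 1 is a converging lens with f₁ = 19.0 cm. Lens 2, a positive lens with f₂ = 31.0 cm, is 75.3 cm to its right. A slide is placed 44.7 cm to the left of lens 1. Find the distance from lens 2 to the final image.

116 cm

Lens 1: 1/d_i1 = 1/f₁ − 1/d_o1 = 1/(19.0) − 1/(44.7) = 0.03026, so d_i1 = 33.05 cm.
The intermediate image is 33.05 cm to the right of lens 1, which is 75.3 − (33.05) = 42.25 cm to the left of lens 2, so d_o2 = +42.25 cm.
Lens 2: 1/d_i2 = 1/f₂ − 1/d_o2 = 1/(31.0) − 1/(42.25) = 0.008589, so d_i2 = 116 cm.
The final image is real, 116 cm to the right of lens 2 (overall magnification ≈ 2.0).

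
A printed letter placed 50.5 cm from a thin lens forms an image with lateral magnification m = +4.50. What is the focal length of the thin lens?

f = 64.9 cm (converging)

m = −d_i/d_o ⇒ d_i = −m·d_o = −(+4.50)·(50.5) = -227.2 cm.
1/f = 1/d_o + 1/d_i = 1/(50.5) + 1/(-227.2) = 0.01540, so f = 64.9 cm.
Since f is positive, the thin lens is converging.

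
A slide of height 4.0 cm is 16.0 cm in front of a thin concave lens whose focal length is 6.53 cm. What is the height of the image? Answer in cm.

For a concave lens, f = -6.53 cm.
1/d_i = 1/f − 1/d_o = 1/(-6.530) − 1/(16.0) = -0.2156, so d_i = -4.637 cm.
m = −d_i/d_o = +0.2898.
|h_i| = |m|·h_o = 0.2898 × 4.0 = 1.16 cm. The image is virtual, upright and reduced, on the same side as the object.

1.16 cm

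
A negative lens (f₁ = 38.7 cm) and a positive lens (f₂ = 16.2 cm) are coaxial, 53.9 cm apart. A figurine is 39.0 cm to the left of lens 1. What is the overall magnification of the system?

m = -0.141

f₁ = −38.7 cm (diverging).
Lens 1: 1/d_i1 = 1/(-38.7) − 1/(39.0) = -0.05148, so d_i1 = -19.42 cm; m₁ = −d_i1/d_o1 = +0.4979.
d_o2 = 53.9 − (-19.42) = 73.32 cm.
Lens 2: 1/d_i2 = 1/(16.2) − 1/(73.32) = 0.04809, so d_i2 = 20.79 cm; m₂ = −d_i2/d_o2 = -0.2836.
m = m₁·m₂ = (+0.4979)(-0.2836) = -0.141.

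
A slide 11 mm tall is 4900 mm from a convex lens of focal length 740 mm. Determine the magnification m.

m = -0.178

1/d_i = 1/f − 1/d_o = 1/(740.0) − 1/(4900) = 0.001147, so d_i = 871.6 mm.
m = −d_i/d_o = −(871.6)/(4900) = -0.178.
The image is real, inverted and reduced, on the far side of the lens.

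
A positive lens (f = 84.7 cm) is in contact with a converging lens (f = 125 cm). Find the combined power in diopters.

P = +1.98 D

P₁ = 1/f₁ = 1/(0.847 m) = +1.181 D; P₂ = 1/f₂ = 1/(1.25 m) = +0.8000 D.
For thin lenses in contact, P = P₁ + P₂ = (+1.181) + (+0.8000) = +1.98 D.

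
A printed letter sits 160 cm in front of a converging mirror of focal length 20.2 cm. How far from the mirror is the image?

23.1 cm

Mirror equation: 1/v = 1/f − 1/u = 1/(20.20) − 1/(160) = 0.04950 − 0.006250 = 0.04325, so v = 23.1 cm.
The image is real, inverted and reduced, in front of the mirror.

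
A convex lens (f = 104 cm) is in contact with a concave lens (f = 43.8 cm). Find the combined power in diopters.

P = -1.32 D

P₁ = 1/f₁ = 1/(1.04 m) = +0.9615 D; P₂ = 1/f₂ = 1/(-0.438 m) = -2.283 D.
For thin lenses in contact, P = P₁ + P₂ = (+0.9615) + (-2.283) = -1.32 D.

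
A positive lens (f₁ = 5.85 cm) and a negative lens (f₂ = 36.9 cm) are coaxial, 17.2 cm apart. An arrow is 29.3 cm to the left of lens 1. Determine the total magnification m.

m = -0.197

Lens 1: 1/d_i1 = 1/(5.85) − 1/(29.3) = 0.1368, so d_i1 = 7.309 cm; m₁ = −d_i1/d_o1 = -0.2495.
d_o2 = 17.2 − (7.309) = 9.891 cm.
f₂ = −36.9 cm (diverging).
Lens 2: 1/d_i2 = 1/(-36.9) − 1/(9.891) = -0.1282, so d_i2 = -7.800 cm; m₂ = −d_i2/d_o2 = +0.7886.
m = m₁·m₂ = (-0.2495)(+0.7886) = -0.197.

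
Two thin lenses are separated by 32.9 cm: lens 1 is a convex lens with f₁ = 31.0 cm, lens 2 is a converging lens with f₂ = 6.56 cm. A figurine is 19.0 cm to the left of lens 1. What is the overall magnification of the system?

m = -0.225

Lens 1: 1/d_i1 = 1/(31.0) − 1/(19.0) = -0.02037, so d_i1 = -49.08 cm; m₁ = −d_i1/d_o1 = +2.583.
d_o2 = 32.9 − (-49.08) = 81.98 cm.
Lens 2: 1/d_i2 = 1/(6.56) − 1/(81.98) = 0.1402, so d_i2 = 7.131 cm; m₂ = −d_i2/d_o2 = -0.08698.
m = m₁·m₂ = (+2.583)(-0.08698) = -0.225.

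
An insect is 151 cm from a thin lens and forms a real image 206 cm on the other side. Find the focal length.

Real image ⇒ d_i = +206 cm.
1/f = 1/d_o + 1/d_i = 1/(151) + 1/(206) = 0.01148, so f = 87.1 cm.
Since f is positive, the thin lens is converging.

f = 87.1 cm (converging)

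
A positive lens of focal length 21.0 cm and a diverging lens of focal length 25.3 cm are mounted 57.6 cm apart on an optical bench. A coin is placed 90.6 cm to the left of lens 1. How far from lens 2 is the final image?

Lens 1: 1/d_i1 = 1/f₁ − 1/d_o1 = 1/(21.0) − 1/(90.6) = 0.03658, so d_i1 = 27.34 cm.
The intermediate image is 27.34 cm to the right of lens 1, which is 57.6 − (27.34) = 30.26 cm to the left of lens 2, so d_o2 = +30.26 cm.
Lens 2 is diverging, so f₂ = −25.3 cm.
Lens 2: 1/d_i2 = 1/f₂ − 1/d_o2 = 1/(-25.3) − 1/(30.26) = -0.07257, so d_i2 = -13.8 cm.
The final image is virtual, 13.8 cm to the left of lens 2 (overall magnification ≈ -0.14).

13.8 cm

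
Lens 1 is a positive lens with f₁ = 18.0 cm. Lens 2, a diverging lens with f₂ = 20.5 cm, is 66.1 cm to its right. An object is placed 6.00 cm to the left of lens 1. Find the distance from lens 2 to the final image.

Lens 1: 1/d_i1 = 1/f₁ − 1/d_o1 = 1/(18.0) − 1/(6.00) = -0.1111, so d_i1 = -9.000 cm.
The intermediate image is 9.000 cm to the left of lens 1 (virtual), which is 66.1 − (-9.000) = 75.10 cm to the left of lens 2, so d_o2 = +75.10 cm.
Lens 2 is diverging, so f₂ = −20.5 cm.
Lens 2: 1/d_i2 = 1/f₂ − 1/d_o2 = 1/(-20.5) − 1/(75.10) = -0.06210, so d_i2 = -16.1 cm.
The final image is virtual, 16.1 cm to the left of lens 2 (overall magnification ≈ 0.32).

16.1 cm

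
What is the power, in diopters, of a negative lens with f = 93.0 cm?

P = -1.08 D

For a negative lens, f = −93.0 cm.
f = -93.0 cm = -0.930 m.
P = 1/f = 1/(-0.930 m) = -1.08 D.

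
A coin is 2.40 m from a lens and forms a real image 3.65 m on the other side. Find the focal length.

Real image ⇒ d_i = +3.65 m.
1/f = 1/d_o + 1/d_i = 1/(2.40) + 1/(3.65) = 0.6906, so f = 1.45 m.
Since f is positive, the lens is converging.

f = 1.45 m (converging)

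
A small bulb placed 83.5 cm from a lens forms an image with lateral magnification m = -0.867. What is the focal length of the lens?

m = −d_i/d_o ⇒ d_i = −m·d_o = −(-0.867)·(83.5) = 72.39 cm.
1/f = 1/d_o + 1/d_i = 1/(83.5) + 1/(72.39) = 0.02579, so f = 38.8 cm.
Since f is positive, the lens is converging.

f = 38.8 cm (converging)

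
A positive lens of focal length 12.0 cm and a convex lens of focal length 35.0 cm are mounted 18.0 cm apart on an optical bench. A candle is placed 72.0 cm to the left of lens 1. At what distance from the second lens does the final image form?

Lens 1: 1/d_i1 = 1/f₁ − 1/d_o1 = 1/(12.0) − 1/(72.0) = 0.06944, so d_i1 = 14.40 cm.
The intermediate image is 14.40 cm to the right of lens 1, which is 18.0 − (14.40) = 3.600 cm to the left of lens 2, so d_o2 = +3.600 cm.
Lens 2: 1/d_i2 = 1/f₂ − 1/d_o2 = 1/(35.0) − 1/(3.600) = -0.2492, so d_i2 = -4.01 cm.
The final image is virtual, 4.01 cm to the left of lens 2 (overall magnification ≈ -0.22).

4.01 cm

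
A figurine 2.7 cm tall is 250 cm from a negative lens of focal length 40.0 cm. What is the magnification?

For a negative lens, f = -40.0 cm.
1/d_i = 1/f − 1/d_o = 1/(-40.00) − 1/(250) = -0.02900, so d_i = -34.48 cm.
m = −d_i/d_o = −(-34.48)/(250) = +0.138.
The image is virtual, upright and reduced, on the same side as the object.

m = +0.138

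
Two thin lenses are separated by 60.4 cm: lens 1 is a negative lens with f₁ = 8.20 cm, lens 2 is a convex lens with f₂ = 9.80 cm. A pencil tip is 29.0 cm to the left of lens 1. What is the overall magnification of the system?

m = -0.0379

f₁ = −8.20 cm (diverging).
Lens 1: 1/d_i1 = 1/(-8.20) − 1/(29.0) = -0.1564, so d_i1 = -6.392 cm; m₁ = −d_i1/d_o1 = +0.2204.
d_o2 = 60.4 − (-6.392) = 66.79 cm.
Lens 2: 1/d_i2 = 1/(9.80) − 1/(66.79) = 0.08707, so d_i2 = 11.49 cm; m₂ = −d_i2/d_o2 = -0.1720.
m = m₁·m₂ = (+0.2204)(-0.1720) = -0.0379.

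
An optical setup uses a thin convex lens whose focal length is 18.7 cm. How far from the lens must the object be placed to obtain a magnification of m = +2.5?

m = −d_i/d_o ⇒ d_i = −m·d_o.
1/f = 1/d_o + 1/d_i = 1/d_o − 1/(m·d_o) = (1 − 1/m)/d_o, so d_o = f(1 − 1/m) = (18.70)(1 − 1/(+2.5)) = 11.2 cm.

11.2 cm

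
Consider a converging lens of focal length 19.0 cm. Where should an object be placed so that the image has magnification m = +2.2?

m = −d_i/d_o ⇒ d_i = −m·d_o.
1/f = 1/d_o + 1/d_i = 1/d_o − 1/(m·d_o) = (1 − 1/m)/d_o, so d_o = f(1 − 1/m) = (19.00)(1 − 1/(+2.2)) = 10.4 cm.

10.4 cm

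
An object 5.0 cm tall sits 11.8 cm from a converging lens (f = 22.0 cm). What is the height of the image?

1/d_i = 1/f − 1/d_o = 1/(22.00) − 1/(11.8) = -0.03929, so d_i = -25.45 cm.
m = −d_i/d_o = +2.157.
|h_i| = |m|·h_o = 2.157 × 5.0 = 10.8 cm. The image is virtual, upright and enlarged, on the same side as the object.

10.8 cm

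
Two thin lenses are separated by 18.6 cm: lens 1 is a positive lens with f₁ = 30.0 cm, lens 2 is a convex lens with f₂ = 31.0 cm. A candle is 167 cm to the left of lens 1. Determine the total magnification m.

m = -0.139

Lens 1: 1/d_i1 = 1/(30.0) − 1/(167) = 0.02735, so d_i1 = 36.57 cm; m₁ = −d_i1/d_o1 = -0.2190.
d_o2 = 18.6 − (36.57) = -17.97 cm (virtual object).
Lens 2: 1/d_i2 = 1/(31.0) − 1/(-17.97) = 0.08791, so d_i2 = 11.38 cm; m₂ = −d_i2/d_o2 = +0.6330.
m = m₁·m₂ = (-0.2190)(+0.6330) = -0.139.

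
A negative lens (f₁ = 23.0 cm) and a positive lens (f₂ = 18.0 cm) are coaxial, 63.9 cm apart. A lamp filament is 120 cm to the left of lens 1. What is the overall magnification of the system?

m = -0.0444

f₁ = −23.0 cm (diverging).
Lens 1: 1/d_i1 = 1/(-23.0) − 1/(120) = -0.05181, so d_i1 = -19.30 cm; m₁ = −d_i1/d_o1 = +0.1608.
d_o2 = 63.9 − (-19.30) = 83.20 cm.
Lens 2: 1/d_i2 = 1/(18.0) − 1/(83.20) = 0.04354, so d_i2 = 22.97 cm; m₂ = −d_i2/d_o2 = -0.2761.
m = m₁·m₂ = (+0.1608)(-0.2761) = -0.0444.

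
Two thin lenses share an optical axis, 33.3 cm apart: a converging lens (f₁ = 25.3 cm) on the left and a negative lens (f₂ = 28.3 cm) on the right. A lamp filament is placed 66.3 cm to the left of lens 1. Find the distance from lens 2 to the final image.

10.4 cm

Lens 1: 1/d_i1 = 1/f₁ − 1/d_o1 = 1/(25.3) − 1/(66.3) = 0.02444, so d_i1 = 40.91 cm.
The intermediate image is 40.91 cm to the right of lens 1, which lies 7.610 cm to the right of lens 2 — a virtual object — so d_o2 = −7.610 cm.
Lens 2 is diverging, so f₂ = −28.3 cm.
Lens 2: 1/d_i2 = 1/f₂ − 1/d_o2 = 1/(-28.3) − 1/(-7.610) = 0.09607, so d_i2 = 10.4 cm.
The final image is real, 10.4 cm to the right of lens 2 (overall magnification ≈ -0.84).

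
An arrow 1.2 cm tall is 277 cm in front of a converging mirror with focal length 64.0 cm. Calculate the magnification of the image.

m = -0.300

1/d_i = 1/f − 1/d_o = 1/(64.00) − 1/(277) = 0.01201, so d_i = 83.23 cm.
m = −d_i/d_o = −(83.23)/(277) = -0.300.
The image is real, inverted and reduced, in front of the mirror.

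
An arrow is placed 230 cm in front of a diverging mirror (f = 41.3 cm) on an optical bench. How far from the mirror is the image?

For a diverging mirror, f = -41.3 cm.
Mirror equation: 1/d_i = 1/f − 1/d_o = 1/(-41.30) − 1/(230) = -0.02421 − 0.004348 = -0.02856, so d_i = -35.0 cm.
The image is virtual, upright and reduced, behind the mirror.

35.0 cm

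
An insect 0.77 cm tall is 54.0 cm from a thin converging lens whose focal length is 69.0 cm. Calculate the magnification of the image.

m = +4.60

1/d_i = 1/f − 1/d_o = 1/(69.00) − 1/(54.0) = -0.004026, so d_i = -248.4 cm.
m = −d_i/d_o = −(-248.4)/(54.0) = +4.60.
The image is virtual, upright and enlarged, on the same side as the object.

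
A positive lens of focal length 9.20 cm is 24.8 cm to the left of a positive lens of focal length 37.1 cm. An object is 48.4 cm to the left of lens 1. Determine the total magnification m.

m = -0.368

Lens 1: 1/d_i1 = 1/(9.20) − 1/(48.4) = 0.08803, so d_i1 = 11.36 cm; m₁ = −d_i1/d_o1 = -0.2347.
d_o2 = 24.8 − (11.36) = 13.44 cm.
Lens 2: 1/d_i2 = 1/(37.1) − 1/(13.44) = -0.04745, so d_i2 = -21.07 cm; m₂ = −d_i2/d_o2 = +1.568.
m = m₁·m₂ = (-0.2347)(+1.568) = -0.368.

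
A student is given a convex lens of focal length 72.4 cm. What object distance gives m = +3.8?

53.3 cm

m = −d_i/d_o ⇒ d_i = −m·d_o.
1/f = 1/d_o + 1/d_i = 1/d_o − 1/(m·d_o) = (1 − 1/m)/d_o, so d_o = f(1 − 1/m) = (72.40)(1 − 1/(+3.8)) = 53.3 cm.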